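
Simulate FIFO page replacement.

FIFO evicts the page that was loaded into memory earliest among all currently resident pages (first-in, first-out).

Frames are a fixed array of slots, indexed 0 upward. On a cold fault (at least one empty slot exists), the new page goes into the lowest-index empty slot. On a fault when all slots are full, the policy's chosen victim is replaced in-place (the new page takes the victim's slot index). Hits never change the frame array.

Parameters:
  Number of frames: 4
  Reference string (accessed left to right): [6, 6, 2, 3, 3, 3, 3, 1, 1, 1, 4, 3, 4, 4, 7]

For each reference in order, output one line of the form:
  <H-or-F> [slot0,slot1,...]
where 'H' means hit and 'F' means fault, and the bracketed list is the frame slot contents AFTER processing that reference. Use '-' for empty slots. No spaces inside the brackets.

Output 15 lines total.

F [6,-,-,-]
H [6,-,-,-]
F [6,2,-,-]
F [6,2,3,-]
H [6,2,3,-]
H [6,2,3,-]
H [6,2,3,-]
F [6,2,3,1]
H [6,2,3,1]
H [6,2,3,1]
F [4,2,3,1]
H [4,2,3,1]
H [4,2,3,1]
H [4,2,3,1]
F [4,7,3,1]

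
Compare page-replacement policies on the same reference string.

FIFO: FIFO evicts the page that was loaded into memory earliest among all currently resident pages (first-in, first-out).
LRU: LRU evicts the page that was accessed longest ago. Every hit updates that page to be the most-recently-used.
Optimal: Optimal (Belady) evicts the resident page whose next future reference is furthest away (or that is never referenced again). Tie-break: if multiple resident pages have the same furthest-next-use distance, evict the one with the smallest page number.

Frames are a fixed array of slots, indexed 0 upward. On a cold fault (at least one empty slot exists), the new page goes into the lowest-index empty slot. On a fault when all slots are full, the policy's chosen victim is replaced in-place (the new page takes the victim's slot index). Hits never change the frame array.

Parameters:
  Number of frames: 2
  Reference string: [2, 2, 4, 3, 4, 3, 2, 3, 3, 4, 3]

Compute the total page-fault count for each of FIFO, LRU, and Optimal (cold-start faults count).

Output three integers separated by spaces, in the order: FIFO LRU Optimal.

Answer: 6 5 5

Derivation:
--- FIFO ---
  step 0: ref 2 -> FAULT, frames=[2,-] (faults so far: 1)
  step 1: ref 2 -> HIT, frames=[2,-] (faults so far: 1)
  step 2: ref 4 -> FAULT, frames=[2,4] (faults so far: 2)
  step 3: ref 3 -> FAULT, evict 2, frames=[3,4] (faults so far: 3)
  step 4: ref 4 -> HIT, frames=[3,4] (faults so far: 3)
  step 5: ref 3 -> HIT, frames=[3,4] (faults so far: 3)
  step 6: ref 2 -> FAULT, evict 4, frames=[3,2] (faults so far: 4)
  step 7: ref 3 -> HIT, frames=[3,2] (faults so far: 4)
  step 8: ref 3 -> HIT, frames=[3,2] (faults so far: 4)
  step 9: ref 4 -> FAULT, evict 3, frames=[4,2] (faults so far: 5)
  step 10: ref 3 -> FAULT, evict 2, frames=[4,3] (faults so far: 6)
  FIFO total faults: 6
--- LRU ---
  step 0: ref 2 -> FAULT, frames=[2,-] (faults so far: 1)
  step 1: ref 2 -> HIT, frames=[2,-] (faults so far: 1)
  step 2: ref 4 -> FAULT, frames=[2,4] (faults so far: 2)
  step 3: ref 3 -> FAULT, evict 2, frames=[3,4] (faults so far: 3)
  step 4: ref 4 -> HIT, frames=[3,4] (faults so far: 3)
  step 5: ref 3 -> HIT, frames=[3,4] (faults so far: 3)
  step 6: ref 2 -> FAULT, evict 4, frames=[3,2] (faults so far: 4)
  step 7: ref 3 -> HIT, frames=[3,2] (faults so far: 4)
  step 8: ref 3 -> HIT, frames=[3,2] (faults so far: 4)
  step 9: ref 4 -> FAULT, evict 2, frames=[3,4] (faults so far: 5)
  step 10: ref 3 -> HIT, frames=[3,4] (faults so far: 5)
  LRU total faults: 5
--- Optimal ---
  step 0: ref 2 -> FAULT, frames=[2,-] (faults so far: 1)
  step 1: ref 2 -> HIT, frames=[2,-] (faults so far: 1)
  step 2: ref 4 -> FAULT, frames=[2,4] (faults so far: 2)
  step 3: ref 3 -> FAULT, evict 2, frames=[3,4] (faults so far: 3)
  step 4: ref 4 -> HIT, frames=[3,4] (faults so far: 3)
  step 5: ref 3 -> HIT, frames=[3,4] (faults so far: 3)
  step 6: ref 2 -> FAULT, evict 4, frames=[3,2] (faults so far: 4)
  step 7: ref 3 -> HIT, frames=[3,2] (faults so far: 4)
  step 8: ref 3 -> HIT, frames=[3,2] (faults so far: 4)
  step 9: ref 4 -> FAULT, evict 2, frames=[3,4] (faults so far: 5)
  step 10: ref 3 -> HIT, frames=[3,4] (faults so far: 5)
  Optimal total faults: 5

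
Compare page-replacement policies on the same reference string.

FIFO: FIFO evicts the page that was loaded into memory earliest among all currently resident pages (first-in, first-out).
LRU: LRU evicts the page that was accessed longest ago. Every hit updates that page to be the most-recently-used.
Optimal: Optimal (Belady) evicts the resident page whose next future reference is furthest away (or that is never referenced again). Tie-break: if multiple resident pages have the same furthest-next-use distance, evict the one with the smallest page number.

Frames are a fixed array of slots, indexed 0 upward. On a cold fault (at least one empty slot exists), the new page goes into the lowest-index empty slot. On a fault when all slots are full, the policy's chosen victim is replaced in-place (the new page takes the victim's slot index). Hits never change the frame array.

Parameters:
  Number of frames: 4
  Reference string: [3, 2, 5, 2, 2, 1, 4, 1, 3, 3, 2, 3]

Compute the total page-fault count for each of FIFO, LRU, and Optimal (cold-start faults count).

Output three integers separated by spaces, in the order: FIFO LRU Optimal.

--- FIFO ---
  step 0: ref 3 -> FAULT, frames=[3,-,-,-] (faults so far: 1)
  step 1: ref 2 -> FAULT, frames=[3,2,-,-] (faults so far: 2)
  step 2: ref 5 -> FAULT, frames=[3,2,5,-] (faults so far: 3)
  step 3: ref 2 -> HIT, frames=[3,2,5,-] (faults so far: 3)
  step 4: ref 2 -> HIT, frames=[3,2,5,-] (faults so far: 3)
  step 5: ref 1 -> FAULT, frames=[3,2,5,1] (faults so far: 4)
  step 6: ref 4 -> FAULT, evict 3, frames=[4,2,5,1] (faults so far: 5)
  step 7: ref 1 -> HIT, frames=[4,2,5,1] (faults so far: 5)
  step 8: ref 3 -> FAULT, evict 2, frames=[4,3,5,1] (faults so far: 6)
  step 9: ref 3 -> HIT, frames=[4,3,5,1] (faults so far: 6)
  step 10: ref 2 -> FAULT, evict 5, frames=[4,3,2,1] (faults so far: 7)
  step 11: ref 3 -> HIT, frames=[4,3,2,1] (faults so far: 7)
  FIFO total faults: 7
--- LRU ---
  step 0: ref 3 -> FAULT, frames=[3,-,-,-] (faults so far: 1)
  step 1: ref 2 -> FAULT, frames=[3,2,-,-] (faults so far: 2)
  step 2: ref 5 -> FAULT, frames=[3,2,5,-] (faults so far: 3)
  step 3: ref 2 -> HIT, frames=[3,2,5,-] (faults so far: 3)
  step 4: ref 2 -> HIT, frames=[3,2,5,-] (faults so far: 3)
  step 5: ref 1 -> FAULT, frames=[3,2,5,1] (faults so far: 4)
  step 6: ref 4 -> FAULT, evict 3, frames=[4,2,5,1] (faults so far: 5)
  step 7: ref 1 -> HIT, frames=[4,2,5,1] (faults so far: 5)
  step 8: ref 3 -> FAULT, evict 5, frames=[4,2,3,1] (faults so far: 6)
  step 9: ref 3 -> HIT, frames=[4,2,3,1] (faults so far: 6)
  step 10: ref 2 -> HIT, frames=[4,2,3,1] (faults so far: 6)
  step 11: ref 3 -> HIT, frames=[4,2,3,1] (faults so far: 6)
  LRU total faults: 6
--- Optimal ---
  step 0: ref 3 -> FAULT, frames=[3,-,-,-] (faults so far: 1)
  step 1: ref 2 -> FAULT, frames=[3,2,-,-] (faults so far: 2)
  step 2: ref 5 -> FAULT, frames=[3,2,5,-] (faults so far: 3)
  step 3: ref 2 -> HIT, frames=[3,2,5,-] (faults so far: 3)
  step 4: ref 2 -> HIT, frames=[3,2,5,-] (faults so far: 3)
  step 5: ref 1 -> FAULT, frames=[3,2,5,1] (faults so far: 4)
  step 6: ref 4 -> FAULT, evict 5, frames=[3,2,4,1] (faults so far: 5)
  step 7: ref 1 -> HIT, frames=[3,2,4,1] (faults so far: 5)
  step 8: ref 3 -> HIT, frames=[3,2,4,1] (faults so far: 5)
  step 9: ref 3 -> HIT, frames=[3,2,4,1] (faults so far: 5)
  step 10: ref 2 -> HIT, frames=[3,2,4,1] (faults so far: 5)
  step 11: ref 3 -> HIT, frames=[3,2,4,1] (faults so far: 5)
  Optimal total faults: 5

Answer: 7 6 5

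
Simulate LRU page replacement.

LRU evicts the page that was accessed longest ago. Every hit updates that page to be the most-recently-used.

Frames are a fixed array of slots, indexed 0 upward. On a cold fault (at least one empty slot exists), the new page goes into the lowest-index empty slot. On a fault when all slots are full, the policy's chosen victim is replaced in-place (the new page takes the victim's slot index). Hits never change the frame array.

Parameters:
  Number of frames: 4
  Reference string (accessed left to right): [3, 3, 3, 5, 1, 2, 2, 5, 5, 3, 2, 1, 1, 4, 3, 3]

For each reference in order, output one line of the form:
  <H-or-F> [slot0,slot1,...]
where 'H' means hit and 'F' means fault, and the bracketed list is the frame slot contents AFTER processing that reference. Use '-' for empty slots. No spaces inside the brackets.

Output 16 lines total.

F [3,-,-,-]
H [3,-,-,-]
H [3,-,-,-]
F [3,5,-,-]
F [3,5,1,-]
F [3,5,1,2]
H [3,5,1,2]
H [3,5,1,2]
H [3,5,1,2]
H [3,5,1,2]
H [3,5,1,2]
H [3,5,1,2]
H [3,5,1,2]
F [3,4,1,2]
H [3,4,1,2]
H [3,4,1,2]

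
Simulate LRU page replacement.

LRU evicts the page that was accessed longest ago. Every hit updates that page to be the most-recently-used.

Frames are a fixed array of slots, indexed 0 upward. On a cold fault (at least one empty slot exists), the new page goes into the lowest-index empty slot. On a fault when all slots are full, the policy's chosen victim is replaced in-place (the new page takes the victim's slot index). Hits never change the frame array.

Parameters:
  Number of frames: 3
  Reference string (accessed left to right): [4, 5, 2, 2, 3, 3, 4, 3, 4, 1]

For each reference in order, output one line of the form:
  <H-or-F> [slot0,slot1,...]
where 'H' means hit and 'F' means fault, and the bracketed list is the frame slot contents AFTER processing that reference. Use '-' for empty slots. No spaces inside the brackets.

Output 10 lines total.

F [4,-,-]
F [4,5,-]
F [4,5,2]
H [4,5,2]
F [3,5,2]
H [3,5,2]
F [3,4,2]
H [3,4,2]
H [3,4,2]
F [3,4,1]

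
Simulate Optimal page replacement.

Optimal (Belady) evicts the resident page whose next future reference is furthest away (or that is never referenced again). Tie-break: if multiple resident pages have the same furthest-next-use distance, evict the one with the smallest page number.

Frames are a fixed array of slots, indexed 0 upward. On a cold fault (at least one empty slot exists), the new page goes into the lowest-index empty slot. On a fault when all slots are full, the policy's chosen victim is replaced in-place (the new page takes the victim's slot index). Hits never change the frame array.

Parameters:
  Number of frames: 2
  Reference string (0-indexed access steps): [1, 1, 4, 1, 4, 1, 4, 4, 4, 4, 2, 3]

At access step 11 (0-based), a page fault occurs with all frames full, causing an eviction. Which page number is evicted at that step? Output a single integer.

Step 0: ref 1 -> FAULT, frames=[1,-]
Step 1: ref 1 -> HIT, frames=[1,-]
Step 2: ref 4 -> FAULT, frames=[1,4]
Step 3: ref 1 -> HIT, frames=[1,4]
Step 4: ref 4 -> HIT, frames=[1,4]
Step 5: ref 1 -> HIT, frames=[1,4]
Step 6: ref 4 -> HIT, frames=[1,4]
Step 7: ref 4 -> HIT, frames=[1,4]
Step 8: ref 4 -> HIT, frames=[1,4]
Step 9: ref 4 -> HIT, frames=[1,4]
Step 10: ref 2 -> FAULT, evict 1, frames=[2,4]
Step 11: ref 3 -> FAULT, evict 2, frames=[3,4]
At step 11: evicted page 2

Answer: 2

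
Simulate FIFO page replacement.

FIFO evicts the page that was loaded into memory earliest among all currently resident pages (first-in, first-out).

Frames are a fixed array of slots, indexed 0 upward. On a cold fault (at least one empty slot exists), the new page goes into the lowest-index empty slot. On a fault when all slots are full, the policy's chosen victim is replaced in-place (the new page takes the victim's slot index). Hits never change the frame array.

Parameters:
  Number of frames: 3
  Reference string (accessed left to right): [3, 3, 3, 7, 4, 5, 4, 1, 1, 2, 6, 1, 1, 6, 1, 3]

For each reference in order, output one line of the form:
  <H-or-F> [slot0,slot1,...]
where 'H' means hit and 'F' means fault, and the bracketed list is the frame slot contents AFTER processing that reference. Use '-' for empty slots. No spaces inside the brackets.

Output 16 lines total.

F [3,-,-]
H [3,-,-]
H [3,-,-]
F [3,7,-]
F [3,7,4]
F [5,7,4]
H [5,7,4]
F [5,1,4]
H [5,1,4]
F [5,1,2]
F [6,1,2]
H [6,1,2]
H [6,1,2]
H [6,1,2]
H [6,1,2]
F [6,3,2]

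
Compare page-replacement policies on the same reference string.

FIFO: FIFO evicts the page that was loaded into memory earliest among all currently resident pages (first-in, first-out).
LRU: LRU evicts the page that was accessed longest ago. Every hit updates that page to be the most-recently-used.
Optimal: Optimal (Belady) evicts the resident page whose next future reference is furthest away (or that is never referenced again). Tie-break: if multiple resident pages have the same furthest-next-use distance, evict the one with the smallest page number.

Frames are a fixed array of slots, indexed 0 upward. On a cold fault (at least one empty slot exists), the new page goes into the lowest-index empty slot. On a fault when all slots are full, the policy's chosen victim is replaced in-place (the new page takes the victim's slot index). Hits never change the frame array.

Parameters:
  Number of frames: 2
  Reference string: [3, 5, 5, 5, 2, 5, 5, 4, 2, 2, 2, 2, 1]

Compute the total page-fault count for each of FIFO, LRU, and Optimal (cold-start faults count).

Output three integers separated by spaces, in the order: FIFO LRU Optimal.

Answer: 5 6 5

Derivation:
--- FIFO ---
  step 0: ref 3 -> FAULT, frames=[3,-] (faults so far: 1)
  step 1: ref 5 -> FAULT, frames=[3,5] (faults so far: 2)
  step 2: ref 5 -> HIT, frames=[3,5] (faults so far: 2)
  step 3: ref 5 -> HIT, frames=[3,5] (faults so far: 2)
  step 4: ref 2 -> FAULT, evict 3, frames=[2,5] (faults so far: 3)
  step 5: ref 5 -> HIT, frames=[2,5] (faults so far: 3)
  step 6: ref 5 -> HIT, frames=[2,5] (faults so far: 3)
  step 7: ref 4 -> FAULT, evict 5, frames=[2,4] (faults so far: 4)
  step 8: ref 2 -> HIT, frames=[2,4] (faults so far: 4)
  step 9: ref 2 -> HIT, frames=[2,4] (faults so far: 4)
  step 10: ref 2 -> HIT, frames=[2,4] (faults so far: 4)
  step 11: ref 2 -> HIT, frames=[2,4] (faults so far: 4)
  step 12: ref 1 -> FAULT, evict 2, frames=[1,4] (faults so far: 5)
  FIFO total faults: 5
--- LRU ---
  step 0: ref 3 -> FAULT, frames=[3,-] (faults so far: 1)
  step 1: ref 5 -> FAULT, frames=[3,5] (faults so far: 2)
  step 2: ref 5 -> HIT, frames=[3,5] (faults so far: 2)
  step 3: ref 5 -> HIT, frames=[3,5] (faults so far: 2)
  step 4: ref 2 -> FAULT, evict 3, frames=[2,5] (faults so far: 3)
  step 5: ref 5 -> HIT, frames=[2,5] (faults so far: 3)
  step 6: ref 5 -> HIT, frames=[2,5] (faults so far: 3)
  step 7: ref 4 -> FAULT, evict 2, frames=[4,5] (faults so far: 4)
  step 8: ref 2 -> FAULT, evict 5, frames=[4,2] (faults so far: 5)
  step 9: ref 2 -> HIT, frames=[4,2] (faults so far: 5)
  step 10: ref 2 -> HIT, frames=[4,2] (faults so far: 5)
  step 11: ref 2 -> HIT, frames=[4,2] (faults so far: 5)
  step 12: ref 1 -> FAULT, evict 4, frames=[1,2] (faults so far: 6)
  LRU total faults: 6
--- Optimal ---
  step 0: ref 3 -> FAULT, frames=[3,-] (faults so far: 1)
  step 1: ref 5 -> FAULT, frames=[3,5] (faults so far: 2)
  step 2: ref 5 -> HIT, frames=[3,5] (faults so far: 2)
  step 3: ref 5 -> HIT, frames=[3,5] (faults so far: 2)
  step 4: ref 2 -> FAULT, evict 3, frames=[2,5] (faults so far: 3)
  step 5: ref 5 -> HIT, frames=[2,5] (faults so far: 3)
  step 6: ref 5 -> HIT, frames=[2,5] (faults so far: 3)
  step 7: ref 4 -> FAULT, evict 5, frames=[2,4] (faults so far: 4)
  step 8: ref 2 -> HIT, frames=[2,4] (faults so far: 4)
  step 9: ref 2 -> HIT, frames=[2,4] (faults so far: 4)
  step 10: ref 2 -> HIT, frames=[2,4] (faults so far: 4)
  step 11: ref 2 -> HIT, frames=[2,4] (faults so far: 4)
  step 12: ref 1 -> FAULT, evict 2, frames=[1,4] (faults so far: 5)
  Optimal total faults: 5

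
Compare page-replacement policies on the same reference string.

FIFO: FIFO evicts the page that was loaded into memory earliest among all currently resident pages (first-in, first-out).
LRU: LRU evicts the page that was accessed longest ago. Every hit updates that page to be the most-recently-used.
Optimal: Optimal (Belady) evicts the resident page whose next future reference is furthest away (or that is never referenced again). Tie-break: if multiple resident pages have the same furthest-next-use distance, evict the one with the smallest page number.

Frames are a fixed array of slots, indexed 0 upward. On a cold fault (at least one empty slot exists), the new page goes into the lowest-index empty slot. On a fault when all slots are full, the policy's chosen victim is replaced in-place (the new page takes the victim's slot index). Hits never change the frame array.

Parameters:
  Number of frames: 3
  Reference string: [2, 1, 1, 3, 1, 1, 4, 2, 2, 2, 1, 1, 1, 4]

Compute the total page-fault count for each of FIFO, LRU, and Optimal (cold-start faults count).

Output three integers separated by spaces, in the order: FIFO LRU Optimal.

--- FIFO ---
  step 0: ref 2 -> FAULT, frames=[2,-,-] (faults so far: 1)
  step 1: ref 1 -> FAULT, frames=[2,1,-] (faults so far: 2)
  step 2: ref 1 -> HIT, frames=[2,1,-] (faults so far: 2)
  step 3: ref 3 -> FAULT, frames=[2,1,3] (faults so far: 3)
  step 4: ref 1 -> HIT, frames=[2,1,3] (faults so far: 3)
  step 5: ref 1 -> HIT, frames=[2,1,3] (faults so far: 3)
  step 6: ref 4 -> FAULT, evict 2, frames=[4,1,3] (faults so far: 4)
  step 7: ref 2 -> FAULT, evict 1, frames=[4,2,3] (faults so far: 5)
  step 8: ref 2 -> HIT, frames=[4,2,3] (faults so far: 5)
  step 9: ref 2 -> HIT, frames=[4,2,3] (faults so far: 5)
  step 10: ref 1 -> FAULT, evict 3, frames=[4,2,1] (faults so far: 6)
  step 11: ref 1 -> HIT, frames=[4,2,1] (faults so far: 6)
  step 12: ref 1 -> HIT, frames=[4,2,1] (faults so far: 6)
  step 13: ref 4 -> HIT, frames=[4,2,1] (faults so far: 6)
  FIFO total faults: 6
--- LRU ---
  step 0: ref 2 -> FAULT, frames=[2,-,-] (faults so far: 1)
  step 1: ref 1 -> FAULT, frames=[2,1,-] (faults so far: 2)
  step 2: ref 1 -> HIT, frames=[2,1,-] (faults so far: 2)
  step 3: ref 3 -> FAULT, frames=[2,1,3] (faults so far: 3)
  step 4: ref 1 -> HIT, frames=[2,1,3] (faults so far: 3)
  step 5: ref 1 -> HIT, frames=[2,1,3] (faults so far: 3)
  step 6: ref 4 -> FAULT, evict 2, frames=[4,1,3] (faults so far: 4)
  step 7: ref 2 -> FAULT, evict 3, frames=[4,1,2] (faults so far: 5)
  step 8: ref 2 -> HIT, frames=[4,1,2] (faults so far: 5)
  step 9: ref 2 -> HIT, frames=[4,1,2] (faults so far: 5)
  step 10: ref 1 -> HIT, frames=[4,1,2] (faults so far: 5)
  step 11: ref 1 -> HIT, frames=[4,1,2] (faults so far: 5)
  step 12: ref 1 -> HIT, frames=[4,1,2] (faults so far: 5)
  step 13: ref 4 -> HIT, frames=[4,1,2] (faults so far: 5)
  LRU total faults: 5
--- Optimal ---
  step 0: ref 2 -> FAULT, frames=[2,-,-] (faults so far: 1)
  step 1: ref 1 -> FAULT, frames=[2,1,-] (faults so far: 2)
  step 2: ref 1 -> HIT, frames=[2,1,-] (faults so far: 2)
  step 3: ref 3 -> FAULT, frames=[2,1,3] (faults so far: 3)
  step 4: ref 1 -> HIT, frames=[2,1,3] (faults so far: 3)
  step 5: ref 1 -> HIT, frames=[2,1,3] (faults so far: 3)
  step 6: ref 4 -> FAULT, evict 3, frames=[2,1,4] (faults so far: 4)
  step 7: ref 2 -> HIT, frames=[2,1,4] (faults so far: 4)
  step 8: ref 2 -> HIT, frames=[2,1,4] (faults so far: 4)
  step 9: ref 2 -> HIT, frames=[2,1,4] (faults so far: 4)
  step 10: ref 1 -> HIT, frames=[2,1,4] (faults so far: 4)
  step 11: ref 1 -> HIT, frames=[2,1,4] (faults so far: 4)
  step 12: ref 1 -> HIT, frames=[2,1,4] (faults so far: 4)
  step 13: ref 4 -> HIT, frames=[2,1,4] (faults so far: 4)
  Optimal total faults: 4

Answer: 6 5 4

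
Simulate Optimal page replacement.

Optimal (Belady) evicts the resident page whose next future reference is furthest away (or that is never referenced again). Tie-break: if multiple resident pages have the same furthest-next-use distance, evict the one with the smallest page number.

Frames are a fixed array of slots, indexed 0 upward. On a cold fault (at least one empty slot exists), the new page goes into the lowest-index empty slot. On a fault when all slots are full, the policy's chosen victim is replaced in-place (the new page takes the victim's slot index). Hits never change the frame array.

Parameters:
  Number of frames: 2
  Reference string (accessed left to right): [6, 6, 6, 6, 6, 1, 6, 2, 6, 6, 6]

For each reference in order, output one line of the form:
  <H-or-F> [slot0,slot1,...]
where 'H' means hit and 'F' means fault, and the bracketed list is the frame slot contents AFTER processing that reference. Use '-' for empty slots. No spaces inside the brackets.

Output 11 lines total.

F [6,-]
H [6,-]
H [6,-]
H [6,-]
H [6,-]
F [6,1]
H [6,1]
F [6,2]
H [6,2]
H [6,2]
H [6,2]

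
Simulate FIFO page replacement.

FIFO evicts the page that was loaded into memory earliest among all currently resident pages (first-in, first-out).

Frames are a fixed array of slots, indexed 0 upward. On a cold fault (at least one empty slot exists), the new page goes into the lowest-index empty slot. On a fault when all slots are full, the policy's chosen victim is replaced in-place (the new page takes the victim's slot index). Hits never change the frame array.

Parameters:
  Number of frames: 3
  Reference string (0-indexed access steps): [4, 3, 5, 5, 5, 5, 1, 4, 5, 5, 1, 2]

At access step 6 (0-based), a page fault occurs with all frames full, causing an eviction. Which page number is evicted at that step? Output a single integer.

Answer: 4

Derivation:
Step 0: ref 4 -> FAULT, frames=[4,-,-]
Step 1: ref 3 -> FAULT, frames=[4,3,-]
Step 2: ref 5 -> FAULT, frames=[4,3,5]
Step 3: ref 5 -> HIT, frames=[4,3,5]
Step 4: ref 5 -> HIT, frames=[4,3,5]
Step 5: ref 5 -> HIT, frames=[4,3,5]
Step 6: ref 1 -> FAULT, evict 4, frames=[1,3,5]
At step 6: evicted page 4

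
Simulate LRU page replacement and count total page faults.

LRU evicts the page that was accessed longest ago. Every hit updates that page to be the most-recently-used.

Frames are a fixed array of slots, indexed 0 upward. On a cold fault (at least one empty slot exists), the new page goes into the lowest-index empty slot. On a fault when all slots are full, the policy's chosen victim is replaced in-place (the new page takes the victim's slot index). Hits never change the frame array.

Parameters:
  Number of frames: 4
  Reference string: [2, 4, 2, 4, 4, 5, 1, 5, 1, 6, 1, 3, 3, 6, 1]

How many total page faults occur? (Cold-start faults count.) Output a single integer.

Step 0: ref 2 → FAULT, frames=[2,-,-,-]
Step 1: ref 4 → FAULT, frames=[2,4,-,-]
Step 2: ref 2 → HIT, frames=[2,4,-,-]
Step 3: ref 4 → HIT, frames=[2,4,-,-]
Step 4: ref 4 → HIT, frames=[2,4,-,-]
Step 5: ref 5 → FAULT, frames=[2,4,5,-]
Step 6: ref 1 → FAULT, frames=[2,4,5,1]
Step 7: ref 5 → HIT, frames=[2,4,5,1]
Step 8: ref 1 → HIT, frames=[2,4,5,1]
Step 9: ref 6 → FAULT (evict 2), frames=[6,4,5,1]
Step 10: ref 1 → HIT, frames=[6,4,5,1]
Step 11: ref 3 → FAULT (evict 4), frames=[6,3,5,1]
Step 12: ref 3 → HIT, frames=[6,3,5,1]
Step 13: ref 6 → HIT, frames=[6,3,5,1]
Step 14: ref 1 → HIT, frames=[6,3,5,1]
Total faults: 6

Answer: 6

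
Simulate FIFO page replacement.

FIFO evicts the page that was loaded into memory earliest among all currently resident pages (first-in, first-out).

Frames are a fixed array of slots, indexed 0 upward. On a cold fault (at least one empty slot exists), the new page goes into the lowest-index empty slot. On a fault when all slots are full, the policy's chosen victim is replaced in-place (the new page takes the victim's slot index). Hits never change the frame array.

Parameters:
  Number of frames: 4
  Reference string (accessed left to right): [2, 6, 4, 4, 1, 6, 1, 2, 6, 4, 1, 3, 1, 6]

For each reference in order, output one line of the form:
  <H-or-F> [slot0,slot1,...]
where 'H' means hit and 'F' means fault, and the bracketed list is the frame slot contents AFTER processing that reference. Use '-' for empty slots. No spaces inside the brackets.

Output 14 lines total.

F [2,-,-,-]
F [2,6,-,-]
F [2,6,4,-]
H [2,6,4,-]
F [2,6,4,1]
H [2,6,4,1]
H [2,6,4,1]
H [2,6,4,1]
H [2,6,4,1]
H [2,6,4,1]
H [2,6,4,1]
F [3,6,4,1]
H [3,6,4,1]
H [3,6,4,1]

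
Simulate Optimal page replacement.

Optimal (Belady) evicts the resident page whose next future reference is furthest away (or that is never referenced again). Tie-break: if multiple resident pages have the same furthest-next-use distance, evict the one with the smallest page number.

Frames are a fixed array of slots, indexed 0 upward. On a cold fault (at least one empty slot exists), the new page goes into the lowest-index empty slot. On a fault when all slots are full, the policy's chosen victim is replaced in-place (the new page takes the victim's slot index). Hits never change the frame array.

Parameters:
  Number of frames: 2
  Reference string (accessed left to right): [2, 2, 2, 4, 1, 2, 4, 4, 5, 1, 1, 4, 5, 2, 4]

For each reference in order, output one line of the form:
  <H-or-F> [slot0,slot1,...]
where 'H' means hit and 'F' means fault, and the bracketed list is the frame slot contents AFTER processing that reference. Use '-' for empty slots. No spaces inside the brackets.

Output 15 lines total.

F [2,-]
H [2,-]
H [2,-]
F [2,4]
F [2,1]
H [2,1]
F [4,1]
H [4,1]
F [5,1]
H [5,1]
H [5,1]
F [5,4]
H [5,4]
F [2,4]
H [2,4]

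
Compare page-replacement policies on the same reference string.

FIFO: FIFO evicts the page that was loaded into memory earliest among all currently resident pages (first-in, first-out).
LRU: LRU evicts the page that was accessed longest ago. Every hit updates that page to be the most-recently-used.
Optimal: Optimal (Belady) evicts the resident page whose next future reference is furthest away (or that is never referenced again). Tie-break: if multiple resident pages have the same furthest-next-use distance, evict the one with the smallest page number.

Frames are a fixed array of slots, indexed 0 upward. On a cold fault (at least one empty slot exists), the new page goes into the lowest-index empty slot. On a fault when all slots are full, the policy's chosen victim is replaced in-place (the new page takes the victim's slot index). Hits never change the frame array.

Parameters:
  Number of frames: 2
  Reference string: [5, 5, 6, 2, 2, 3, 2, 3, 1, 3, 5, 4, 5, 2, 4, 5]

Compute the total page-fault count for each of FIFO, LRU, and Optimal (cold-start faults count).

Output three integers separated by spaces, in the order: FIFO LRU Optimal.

--- FIFO ---
  step 0: ref 5 -> FAULT, frames=[5,-] (faults so far: 1)
  step 1: ref 5 -> HIT, frames=[5,-] (faults so far: 1)
  step 2: ref 6 -> FAULT, frames=[5,6] (faults so far: 2)
  step 3: ref 2 -> FAULT, evict 5, frames=[2,6] (faults so far: 3)
  step 4: ref 2 -> HIT, frames=[2,6] (faults so far: 3)
  step 5: ref 3 -> FAULT, evict 6, frames=[2,3] (faults so far: 4)
  step 6: ref 2 -> HIT, frames=[2,3] (faults so far: 4)
  step 7: ref 3 -> HIT, frames=[2,3] (faults so far: 4)
  step 8: ref 1 -> FAULT, evict 2, frames=[1,3] (faults so far: 5)
  step 9: ref 3 -> HIT, frames=[1,3] (faults so far: 5)
  step 10: ref 5 -> FAULT, evict 3, frames=[1,5] (faults so far: 6)
  step 11: ref 4 -> FAULT, evict 1, frames=[4,5] (faults so far: 7)
  step 12: ref 5 -> HIT, frames=[4,5] (faults so far: 7)
  step 13: ref 2 -> FAULT, evict 5, frames=[4,2] (faults so far: 8)
  step 14: ref 4 -> HIT, frames=[4,2] (faults so far: 8)
  step 15: ref 5 -> FAULT, evict 4, frames=[5,2] (faults so far: 9)
  FIFO total faults: 9
--- LRU ---
  step 0: ref 5 -> FAULT, frames=[5,-] (faults so far: 1)
  step 1: ref 5 -> HIT, frames=[5,-] (faults so far: 1)
  step 2: ref 6 -> FAULT, frames=[5,6] (faults so far: 2)
  step 3: ref 2 -> FAULT, evict 5, frames=[2,6] (faults so far: 3)
  step 4: ref 2 -> HIT, frames=[2,6] (faults so far: 3)
  step 5: ref 3 -> FAULT, evict 6, frames=[2,3] (faults so far: 4)
  step 6: ref 2 -> HIT, frames=[2,3] (faults so far: 4)
  step 7: ref 3 -> HIT, frames=[2,3] (faults so far: 4)
  step 8: ref 1 -> FAULT, evict 2, frames=[1,3] (faults so far: 5)
  step 9: ref 3 -> HIT, frames=[1,3] (faults so far: 5)
  step 10: ref 5 -> FAULT, evict 1, frames=[5,3] (faults so far: 6)
  step 11: ref 4 -> FAULT, evict 3, frames=[5,4] (faults so far: 7)
  step 12: ref 5 -> HIT, frames=[5,4] (faults so far: 7)
  step 13: ref 2 -> FAULT, evict 4, frames=[5,2] (faults so far: 8)
  step 14: ref 4 -> FAULT, evict 5, frames=[4,2] (faults so far: 9)
  step 15: ref 5 -> FAULT, evict 2, frames=[4,5] (faults so far: 10)
  LRU total faults: 10
--- Optimal ---
  step 0: ref 5 -> FAULT, frames=[5,-] (faults so far: 1)
  step 1: ref 5 -> HIT, frames=[5,-] (faults so far: 1)
  step 2: ref 6 -> FAULT, frames=[5,6] (faults so far: 2)
  step 3: ref 2 -> FAULT, evict 6, frames=[5,2] (faults so far: 3)
  step 4: ref 2 -> HIT, frames=[5,2] (faults so far: 3)
  step 5: ref 3 -> FAULT, evict 5, frames=[3,2] (faults so far: 4)
  step 6: ref 2 -> HIT, frames=[3,2] (faults so far: 4)
  step 7: ref 3 -> HIT, frames=[3,2] (faults so far: 4)
  step 8: ref 1 -> FAULT, evict 2, frames=[3,1] (faults so far: 5)
  step 9: ref 3 -> HIT, frames=[3,1] (faults so far: 5)
  step 10: ref 5 -> FAULT, evict 1, frames=[3,5] (faults so far: 6)
  step 11: ref 4 -> FAULT, evict 3, frames=[4,5] (faults so far: 7)
  step 12: ref 5 -> HIT, frames=[4,5] (faults so far: 7)
  step 13: ref 2 -> FAULT, evict 5, frames=[4,2] (faults so far: 8)
  step 14: ref 4 -> HIT, frames=[4,2] (faults so far: 8)
  step 15: ref 5 -> FAULT, evict 2, frames=[4,5] (faults so far: 9)
  Optimal total faults: 9

Answer: 9 10 9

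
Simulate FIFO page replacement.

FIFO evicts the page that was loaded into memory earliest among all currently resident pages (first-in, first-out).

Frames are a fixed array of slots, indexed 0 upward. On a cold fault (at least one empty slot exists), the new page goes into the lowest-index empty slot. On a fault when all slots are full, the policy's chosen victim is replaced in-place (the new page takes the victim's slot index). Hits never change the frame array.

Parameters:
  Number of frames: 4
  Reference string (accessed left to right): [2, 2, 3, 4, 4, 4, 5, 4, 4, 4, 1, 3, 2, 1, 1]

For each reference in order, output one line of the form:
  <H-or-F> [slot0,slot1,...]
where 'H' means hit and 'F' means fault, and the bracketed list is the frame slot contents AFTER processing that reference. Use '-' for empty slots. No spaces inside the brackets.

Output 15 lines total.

F [2,-,-,-]
H [2,-,-,-]
F [2,3,-,-]
F [2,3,4,-]
H [2,3,4,-]
H [2,3,4,-]
F [2,3,4,5]
H [2,3,4,5]
H [2,3,4,5]
H [2,3,4,5]
F [1,3,4,5]
H [1,3,4,5]
F [1,2,4,5]
H [1,2,4,5]
H [1,2,4,5]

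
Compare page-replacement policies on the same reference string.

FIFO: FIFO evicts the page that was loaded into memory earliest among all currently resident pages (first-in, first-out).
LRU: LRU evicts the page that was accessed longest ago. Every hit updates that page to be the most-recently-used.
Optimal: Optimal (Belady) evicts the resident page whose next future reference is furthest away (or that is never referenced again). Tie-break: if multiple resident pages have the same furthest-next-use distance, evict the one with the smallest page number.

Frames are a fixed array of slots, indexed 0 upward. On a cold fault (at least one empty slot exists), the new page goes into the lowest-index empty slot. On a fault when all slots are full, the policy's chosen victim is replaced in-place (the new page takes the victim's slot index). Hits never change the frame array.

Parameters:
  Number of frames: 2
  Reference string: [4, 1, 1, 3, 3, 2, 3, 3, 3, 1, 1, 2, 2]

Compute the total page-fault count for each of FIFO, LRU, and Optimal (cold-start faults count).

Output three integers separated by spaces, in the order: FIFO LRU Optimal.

--- FIFO ---
  step 0: ref 4 -> FAULT, frames=[4,-] (faults so far: 1)
  step 1: ref 1 -> FAULT, frames=[4,1] (faults so far: 2)
  step 2: ref 1 -> HIT, frames=[4,1] (faults so far: 2)
  step 3: ref 3 -> FAULT, evict 4, frames=[3,1] (faults so far: 3)
  step 4: ref 3 -> HIT, frames=[3,1] (faults so far: 3)
  step 5: ref 2 -> FAULT, evict 1, frames=[3,2] (faults so far: 4)
  step 6: ref 3 -> HIT, frames=[3,2] (faults so far: 4)
  step 7: ref 3 -> HIT, frames=[3,2] (faults so far: 4)
  step 8: ref 3 -> HIT, frames=[3,2] (faults so far: 4)
  step 9: ref 1 -> FAULT, evict 3, frames=[1,2] (faults so far: 5)
  step 10: ref 1 -> HIT, frames=[1,2] (faults so far: 5)
  step 11: ref 2 -> HIT, frames=[1,2] (faults so far: 5)
  step 12: ref 2 -> HIT, frames=[1,2] (faults so far: 5)
  FIFO total faults: 5
--- LRU ---
  step 0: ref 4 -> FAULT, frames=[4,-] (faults so far: 1)
  step 1: ref 1 -> FAULT, frames=[4,1] (faults so far: 2)
  step 2: ref 1 -> HIT, frames=[4,1] (faults so far: 2)
  step 3: ref 3 -> FAULT, evict 4, frames=[3,1] (faults so far: 3)
  step 4: ref 3 -> HIT, frames=[3,1] (faults so far: 3)
  step 5: ref 2 -> FAULT, evict 1, frames=[3,2] (faults so far: 4)
  step 6: ref 3 -> HIT, frames=[3,2] (faults so far: 4)
  step 7: ref 3 -> HIT, frames=[3,2] (faults so far: 4)
  step 8: ref 3 -> HIT, frames=[3,2] (faults so far: 4)
  step 9: ref 1 -> FAULT, evict 2, frames=[3,1] (faults so far: 5)
  step 10: ref 1 -> HIT, frames=[3,1] (faults so far: 5)
  step 11: ref 2 -> FAULT, evict 3, frames=[2,1] (faults so far: 6)
  step 12: ref 2 -> HIT, frames=[2,1] (faults so far: 6)
  LRU total faults: 6
--- Optimal ---
  step 0: ref 4 -> FAULT, frames=[4,-] (faults so far: 1)
  step 1: ref 1 -> FAULT, frames=[4,1] (faults so far: 2)
  step 2: ref 1 -> HIT, frames=[4,1] (faults so far: 2)
  step 3: ref 3 -> FAULT, evict 4, frames=[3,1] (faults so far: 3)
  step 4: ref 3 -> HIT, frames=[3,1] (faults so far: 3)
  step 5: ref 2 -> FAULT, evict 1, frames=[3,2] (faults so far: 4)
  step 6: ref 3 -> HIT, frames=[3,2] (faults so far: 4)
  step 7: ref 3 -> HIT, frames=[3,2] (faults so far: 4)
  step 8: ref 3 -> HIT, frames=[3,2] (faults so far: 4)
  step 9: ref 1 -> FAULT, evict 3, frames=[1,2] (faults so far: 5)
  step 10: ref 1 -> HIT, frames=[1,2] (faults so far: 5)
  step 11: ref 2 -> HIT, frames=[1,2] (faults so far: 5)
  step 12: ref 2 -> HIT, frames=[1,2] (faults so far: 5)
  Optimal total faults: 5

Answer: 5 6 5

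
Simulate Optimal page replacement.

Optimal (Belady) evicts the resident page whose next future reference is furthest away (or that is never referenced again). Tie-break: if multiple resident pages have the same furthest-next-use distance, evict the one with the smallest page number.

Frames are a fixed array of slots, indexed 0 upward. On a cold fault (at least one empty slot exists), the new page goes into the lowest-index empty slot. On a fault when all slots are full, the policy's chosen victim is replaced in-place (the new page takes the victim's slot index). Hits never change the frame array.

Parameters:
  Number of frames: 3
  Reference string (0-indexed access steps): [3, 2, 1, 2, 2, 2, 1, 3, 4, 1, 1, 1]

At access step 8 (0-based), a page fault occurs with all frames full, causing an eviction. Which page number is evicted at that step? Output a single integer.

Step 0: ref 3 -> FAULT, frames=[3,-,-]
Step 1: ref 2 -> FAULT, frames=[3,2,-]
Step 2: ref 1 -> FAULT, frames=[3,2,1]
Step 3: ref 2 -> HIT, frames=[3,2,1]
Step 4: ref 2 -> HIT, frames=[3,2,1]
Step 5: ref 2 -> HIT, frames=[3,2,1]
Step 6: ref 1 -> HIT, frames=[3,2,1]
Step 7: ref 3 -> HIT, frames=[3,2,1]
Step 8: ref 4 -> FAULT, evict 2, frames=[3,4,1]
At step 8: evicted page 2

Answer: 2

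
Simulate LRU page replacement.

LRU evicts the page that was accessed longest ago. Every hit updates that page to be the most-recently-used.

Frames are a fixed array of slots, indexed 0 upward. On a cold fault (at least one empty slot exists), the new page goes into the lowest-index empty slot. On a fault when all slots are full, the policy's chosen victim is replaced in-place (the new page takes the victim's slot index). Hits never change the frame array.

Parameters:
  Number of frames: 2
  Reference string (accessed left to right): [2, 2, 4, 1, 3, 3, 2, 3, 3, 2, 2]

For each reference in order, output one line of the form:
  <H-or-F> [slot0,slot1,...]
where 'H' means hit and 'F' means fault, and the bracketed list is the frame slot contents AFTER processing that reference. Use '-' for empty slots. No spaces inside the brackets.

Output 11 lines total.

F [2,-]
H [2,-]
F [2,4]
F [1,4]
F [1,3]
H [1,3]
F [2,3]
H [2,3]
H [2,3]
H [2,3]
H [2,3]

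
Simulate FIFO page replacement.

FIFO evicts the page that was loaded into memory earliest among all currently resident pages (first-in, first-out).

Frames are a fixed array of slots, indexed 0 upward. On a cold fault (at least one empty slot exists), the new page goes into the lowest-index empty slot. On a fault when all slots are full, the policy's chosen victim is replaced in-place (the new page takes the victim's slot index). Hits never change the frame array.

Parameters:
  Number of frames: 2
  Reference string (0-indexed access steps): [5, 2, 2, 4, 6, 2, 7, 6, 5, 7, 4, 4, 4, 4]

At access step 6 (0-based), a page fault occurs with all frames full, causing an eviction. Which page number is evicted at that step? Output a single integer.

Step 0: ref 5 -> FAULT, frames=[5,-]
Step 1: ref 2 -> FAULT, frames=[5,2]
Step 2: ref 2 -> HIT, frames=[5,2]
Step 3: ref 4 -> FAULT, evict 5, frames=[4,2]
Step 4: ref 6 -> FAULT, evict 2, frames=[4,6]
Step 5: ref 2 -> FAULT, evict 4, frames=[2,6]
Step 6: ref 7 -> FAULT, evict 6, frames=[2,7]
At step 6: evicted page 6

Answer: 6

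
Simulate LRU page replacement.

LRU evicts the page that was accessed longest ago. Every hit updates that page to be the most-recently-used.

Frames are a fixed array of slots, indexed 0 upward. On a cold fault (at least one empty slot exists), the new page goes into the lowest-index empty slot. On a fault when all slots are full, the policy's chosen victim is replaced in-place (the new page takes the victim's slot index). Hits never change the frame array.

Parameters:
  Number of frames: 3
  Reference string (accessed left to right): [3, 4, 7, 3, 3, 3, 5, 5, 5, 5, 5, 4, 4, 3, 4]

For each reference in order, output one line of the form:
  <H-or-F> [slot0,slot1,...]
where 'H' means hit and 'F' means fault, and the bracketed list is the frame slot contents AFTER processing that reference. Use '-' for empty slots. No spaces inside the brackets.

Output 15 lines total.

F [3,-,-]
F [3,4,-]
F [3,4,7]
H [3,4,7]
H [3,4,7]
H [3,4,7]
F [3,5,7]
H [3,5,7]
H [3,5,7]
H [3,5,7]
H [3,5,7]
F [3,5,4]
H [3,5,4]
H [3,5,4]
H [3,5,4]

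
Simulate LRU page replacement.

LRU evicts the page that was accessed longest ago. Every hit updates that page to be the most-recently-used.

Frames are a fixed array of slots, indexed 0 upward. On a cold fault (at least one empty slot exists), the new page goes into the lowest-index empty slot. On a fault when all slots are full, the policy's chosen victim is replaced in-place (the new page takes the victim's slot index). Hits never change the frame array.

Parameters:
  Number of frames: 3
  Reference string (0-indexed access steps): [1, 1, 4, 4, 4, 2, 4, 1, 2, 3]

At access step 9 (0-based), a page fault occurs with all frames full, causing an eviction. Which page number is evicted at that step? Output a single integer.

Step 0: ref 1 -> FAULT, frames=[1,-,-]
Step 1: ref 1 -> HIT, frames=[1,-,-]
Step 2: ref 4 -> FAULT, frames=[1,4,-]
Step 3: ref 4 -> HIT, frames=[1,4,-]
Step 4: ref 4 -> HIT, frames=[1,4,-]
Step 5: ref 2 -> FAULT, frames=[1,4,2]
Step 6: ref 4 -> HIT, frames=[1,4,2]
Step 7: ref 1 -> HIT, frames=[1,4,2]
Step 8: ref 2 -> HIT, frames=[1,4,2]
Step 9: ref 3 -> FAULT, evict 4, frames=[1,3,2]
At step 9: evicted page 4

Answer: 4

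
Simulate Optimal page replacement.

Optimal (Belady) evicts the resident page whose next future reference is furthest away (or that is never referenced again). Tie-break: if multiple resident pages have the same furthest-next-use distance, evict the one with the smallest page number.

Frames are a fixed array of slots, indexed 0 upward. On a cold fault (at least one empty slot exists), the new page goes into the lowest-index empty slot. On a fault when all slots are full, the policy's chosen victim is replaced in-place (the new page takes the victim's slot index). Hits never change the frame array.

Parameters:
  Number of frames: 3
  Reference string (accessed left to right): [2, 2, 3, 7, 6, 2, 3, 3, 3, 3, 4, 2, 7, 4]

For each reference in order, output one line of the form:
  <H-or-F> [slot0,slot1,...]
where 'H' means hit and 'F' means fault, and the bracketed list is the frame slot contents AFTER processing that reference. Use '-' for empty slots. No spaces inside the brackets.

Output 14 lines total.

F [2,-,-]
H [2,-,-]
F [2,3,-]
F [2,3,7]
F [2,3,6]
H [2,3,6]
H [2,3,6]
H [2,3,6]
H [2,3,6]
H [2,3,6]
F [2,4,6]
H [2,4,6]
F [7,4,6]
H [7,4,6]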